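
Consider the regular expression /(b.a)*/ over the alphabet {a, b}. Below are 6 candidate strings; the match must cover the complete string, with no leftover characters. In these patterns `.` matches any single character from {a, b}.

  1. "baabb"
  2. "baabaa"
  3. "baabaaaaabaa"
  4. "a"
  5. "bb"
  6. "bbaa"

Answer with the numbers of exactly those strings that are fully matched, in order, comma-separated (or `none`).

1 → no match
2 → match
3 → no match
4 → no match
5 → no match
6 → no match

2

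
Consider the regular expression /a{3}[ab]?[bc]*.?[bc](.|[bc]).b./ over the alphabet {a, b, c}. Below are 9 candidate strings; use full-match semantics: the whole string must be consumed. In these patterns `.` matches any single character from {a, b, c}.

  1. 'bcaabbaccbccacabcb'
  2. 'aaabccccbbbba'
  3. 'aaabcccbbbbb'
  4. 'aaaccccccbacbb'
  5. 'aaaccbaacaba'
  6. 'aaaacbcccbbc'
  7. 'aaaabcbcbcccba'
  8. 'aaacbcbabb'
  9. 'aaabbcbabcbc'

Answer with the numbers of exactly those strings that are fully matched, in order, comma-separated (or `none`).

1 → no match — must start with 'a'
2 → match
3 → match
4 → match
5 → no match
6 → match
7 → match
8 → match
9 → no match

2, 3, 4, 6, 7, 8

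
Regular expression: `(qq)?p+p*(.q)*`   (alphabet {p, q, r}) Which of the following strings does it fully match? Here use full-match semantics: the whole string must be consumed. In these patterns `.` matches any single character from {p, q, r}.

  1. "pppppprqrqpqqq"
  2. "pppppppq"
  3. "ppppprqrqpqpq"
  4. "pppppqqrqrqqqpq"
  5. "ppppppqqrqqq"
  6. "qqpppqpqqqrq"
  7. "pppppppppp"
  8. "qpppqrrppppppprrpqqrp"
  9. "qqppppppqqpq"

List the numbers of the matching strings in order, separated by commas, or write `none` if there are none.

1, 2, 3, 4, 5, 6, 7, 9

1 → match
2. "pppppppq" → match
3 → match
4 → match
5. "ppppppqqrqqq" → match
6. "qqpppqpqqqrq" → match
7. "pppppppppp" → match
8 → no match
9. "qqppppppqqpq" → match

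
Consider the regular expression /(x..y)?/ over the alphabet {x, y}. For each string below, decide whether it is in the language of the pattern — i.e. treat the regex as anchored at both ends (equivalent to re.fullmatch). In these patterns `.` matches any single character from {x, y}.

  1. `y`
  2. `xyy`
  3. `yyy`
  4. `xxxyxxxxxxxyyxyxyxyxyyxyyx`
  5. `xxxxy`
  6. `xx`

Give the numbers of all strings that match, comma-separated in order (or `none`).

none

1 → no match
2 → no match
3 → no match
4 → no match
5 → no match
6 → no match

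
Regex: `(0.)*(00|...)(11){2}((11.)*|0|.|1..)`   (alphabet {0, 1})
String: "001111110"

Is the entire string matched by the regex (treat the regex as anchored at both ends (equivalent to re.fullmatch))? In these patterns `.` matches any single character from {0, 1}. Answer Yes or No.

Yes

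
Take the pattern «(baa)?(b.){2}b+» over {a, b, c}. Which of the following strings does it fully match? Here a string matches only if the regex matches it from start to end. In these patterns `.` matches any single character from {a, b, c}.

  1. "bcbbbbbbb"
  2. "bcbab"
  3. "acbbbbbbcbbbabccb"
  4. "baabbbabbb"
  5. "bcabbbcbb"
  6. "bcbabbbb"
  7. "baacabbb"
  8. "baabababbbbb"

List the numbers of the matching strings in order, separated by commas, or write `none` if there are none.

1, 2, 4, 6, 8

1 → match
2 → match
3 → no match
4 → match
5 → no match
6 → match
7 → no match
8 → match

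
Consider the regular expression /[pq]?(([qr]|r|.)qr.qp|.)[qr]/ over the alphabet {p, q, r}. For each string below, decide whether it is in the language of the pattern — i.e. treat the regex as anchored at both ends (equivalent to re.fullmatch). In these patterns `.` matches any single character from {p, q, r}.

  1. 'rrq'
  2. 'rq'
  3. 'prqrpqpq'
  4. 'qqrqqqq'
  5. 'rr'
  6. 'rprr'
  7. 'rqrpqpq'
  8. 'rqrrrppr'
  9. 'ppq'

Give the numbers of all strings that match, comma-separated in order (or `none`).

2, 3, 5, 7, 9

1 → no match
2 → match
3 → match
4 → no match
5 → match
6 → no match
7 → match
8 → no match
9 → match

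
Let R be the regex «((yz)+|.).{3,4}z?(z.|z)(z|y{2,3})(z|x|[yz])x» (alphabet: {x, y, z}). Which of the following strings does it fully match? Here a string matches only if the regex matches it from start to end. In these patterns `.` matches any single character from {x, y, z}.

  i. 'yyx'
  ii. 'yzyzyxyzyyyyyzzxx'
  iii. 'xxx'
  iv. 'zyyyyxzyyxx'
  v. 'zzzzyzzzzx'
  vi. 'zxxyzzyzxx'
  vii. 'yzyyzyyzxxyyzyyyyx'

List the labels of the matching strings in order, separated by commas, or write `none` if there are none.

v, vi

i → no match
ii → no match
iii → no match
iv → no match
v → match
vi → match
vii → no match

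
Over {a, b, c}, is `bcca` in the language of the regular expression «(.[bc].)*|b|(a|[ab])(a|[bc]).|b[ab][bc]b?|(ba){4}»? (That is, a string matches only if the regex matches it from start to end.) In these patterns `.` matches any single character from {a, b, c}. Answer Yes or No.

No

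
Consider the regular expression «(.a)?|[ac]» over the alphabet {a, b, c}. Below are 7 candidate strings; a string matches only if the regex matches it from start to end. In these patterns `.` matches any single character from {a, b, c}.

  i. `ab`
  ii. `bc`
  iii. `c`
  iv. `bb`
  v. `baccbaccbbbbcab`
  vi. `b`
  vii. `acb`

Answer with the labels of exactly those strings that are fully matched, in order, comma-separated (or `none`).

iii

i → no match
ii → no match
iii → match
iv → no match
v → no match
vi → no match
vii → no match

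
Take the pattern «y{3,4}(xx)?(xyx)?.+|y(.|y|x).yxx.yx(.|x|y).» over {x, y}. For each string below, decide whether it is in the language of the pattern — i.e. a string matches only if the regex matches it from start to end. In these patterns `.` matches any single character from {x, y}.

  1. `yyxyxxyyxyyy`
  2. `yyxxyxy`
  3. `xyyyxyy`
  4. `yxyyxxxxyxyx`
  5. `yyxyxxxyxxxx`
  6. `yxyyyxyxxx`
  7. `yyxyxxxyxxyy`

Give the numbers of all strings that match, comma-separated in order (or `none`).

none

1 → no match
2 → no match
3 → no match — must start with `y`
4 → no match
5 → no match
6 → no match
7 → no match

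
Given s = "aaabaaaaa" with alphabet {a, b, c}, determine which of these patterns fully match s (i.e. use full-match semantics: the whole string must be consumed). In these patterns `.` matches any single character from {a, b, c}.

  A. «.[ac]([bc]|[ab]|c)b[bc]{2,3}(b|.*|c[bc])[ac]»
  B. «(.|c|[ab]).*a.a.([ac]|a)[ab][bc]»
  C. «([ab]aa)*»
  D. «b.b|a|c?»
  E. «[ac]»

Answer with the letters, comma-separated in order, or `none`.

A → no match
B → no match
C → match
D → no match
E → no match

C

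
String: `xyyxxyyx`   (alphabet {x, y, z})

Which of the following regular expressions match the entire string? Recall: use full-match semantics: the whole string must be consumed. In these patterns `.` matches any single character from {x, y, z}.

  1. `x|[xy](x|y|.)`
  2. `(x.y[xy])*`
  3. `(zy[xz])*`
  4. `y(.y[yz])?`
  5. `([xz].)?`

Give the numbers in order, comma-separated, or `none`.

1 → no match
2 → match
3 → no match
4 → no match — must start with `y`
5 → no match

2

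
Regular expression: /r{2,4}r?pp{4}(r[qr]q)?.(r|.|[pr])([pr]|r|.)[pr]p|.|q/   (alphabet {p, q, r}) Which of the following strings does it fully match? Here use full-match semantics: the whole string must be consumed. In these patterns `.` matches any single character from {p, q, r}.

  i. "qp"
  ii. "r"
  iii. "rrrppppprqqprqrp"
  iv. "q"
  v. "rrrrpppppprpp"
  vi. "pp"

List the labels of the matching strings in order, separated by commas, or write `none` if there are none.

i → no match
ii → match
iii → match
iv → match
v → no match
vi → no match

ii, iii, iv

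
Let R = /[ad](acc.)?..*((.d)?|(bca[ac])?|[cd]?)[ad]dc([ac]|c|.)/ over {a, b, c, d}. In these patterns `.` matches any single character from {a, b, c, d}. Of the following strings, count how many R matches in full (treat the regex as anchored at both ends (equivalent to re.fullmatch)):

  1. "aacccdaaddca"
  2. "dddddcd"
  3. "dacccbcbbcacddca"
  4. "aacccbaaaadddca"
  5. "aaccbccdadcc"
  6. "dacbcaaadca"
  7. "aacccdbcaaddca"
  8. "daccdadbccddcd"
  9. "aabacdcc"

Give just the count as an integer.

1 → match
2 → match
3 → match
4 → match
5 → match
6 → match
7 → match
8 → match
9 → no match
Total matched: 8

8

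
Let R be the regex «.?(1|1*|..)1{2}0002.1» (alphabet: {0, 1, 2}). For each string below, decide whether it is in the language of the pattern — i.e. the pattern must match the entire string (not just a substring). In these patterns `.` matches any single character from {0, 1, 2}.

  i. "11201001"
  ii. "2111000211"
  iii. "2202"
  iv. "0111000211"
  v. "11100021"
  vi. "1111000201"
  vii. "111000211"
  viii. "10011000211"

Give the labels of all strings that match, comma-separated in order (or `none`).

ii, iv, vi, vii, viii

i. "11201001" → no match
ii. "2111000211" → match
iii. "2202" → no match — must end with "1"
iv. "0111000211" → match
v. "11100021" → no match
vi. "1111000201" → match
vii. "111000211" → match
viii. "10011000211" → match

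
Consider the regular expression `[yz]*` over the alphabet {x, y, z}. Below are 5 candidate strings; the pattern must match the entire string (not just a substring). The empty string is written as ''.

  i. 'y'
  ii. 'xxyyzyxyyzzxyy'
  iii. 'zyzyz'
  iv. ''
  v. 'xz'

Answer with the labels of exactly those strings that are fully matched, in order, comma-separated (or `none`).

i, iii, iv

i → match
ii → no match
iii → match
iv → match
v → no match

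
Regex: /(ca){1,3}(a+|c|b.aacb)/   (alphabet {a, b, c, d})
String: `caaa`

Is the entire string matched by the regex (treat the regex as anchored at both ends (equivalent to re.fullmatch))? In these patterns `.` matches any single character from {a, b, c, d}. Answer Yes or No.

Yes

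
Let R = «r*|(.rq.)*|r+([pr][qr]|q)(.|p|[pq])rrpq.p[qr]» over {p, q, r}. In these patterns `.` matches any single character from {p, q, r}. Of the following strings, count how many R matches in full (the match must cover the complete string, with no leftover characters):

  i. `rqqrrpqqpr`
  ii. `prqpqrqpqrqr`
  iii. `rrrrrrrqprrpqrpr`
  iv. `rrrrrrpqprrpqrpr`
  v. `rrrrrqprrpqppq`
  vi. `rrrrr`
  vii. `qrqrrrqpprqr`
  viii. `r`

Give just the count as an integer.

8

i → match
ii → match
iii → match
iv → match
v → match
vi → match
vii → match
viii → match
Total matched: 8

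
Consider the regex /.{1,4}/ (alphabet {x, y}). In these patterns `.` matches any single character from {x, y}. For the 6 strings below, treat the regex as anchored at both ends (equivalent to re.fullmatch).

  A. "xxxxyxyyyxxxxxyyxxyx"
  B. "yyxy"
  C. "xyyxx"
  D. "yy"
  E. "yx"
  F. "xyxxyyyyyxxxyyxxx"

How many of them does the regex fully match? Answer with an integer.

A → no match
B. "yyxy" → match
C. "xyyxx" → no match
D. "yy" → match
E. "yx" → match
F → no match
Total matched: 3

3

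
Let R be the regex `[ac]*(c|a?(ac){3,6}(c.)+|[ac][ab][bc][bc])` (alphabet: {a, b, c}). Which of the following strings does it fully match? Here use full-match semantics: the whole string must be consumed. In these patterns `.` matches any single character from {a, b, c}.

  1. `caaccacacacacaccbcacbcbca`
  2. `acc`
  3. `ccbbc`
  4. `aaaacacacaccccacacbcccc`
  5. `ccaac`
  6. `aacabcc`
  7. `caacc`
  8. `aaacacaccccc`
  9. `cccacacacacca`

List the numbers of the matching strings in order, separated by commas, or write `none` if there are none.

1 → match
2 → match
3 → match
4 → match
5 → match
6 → match
7 → match
8 → match
9 → match

1, 2, 3, 4, 5, 6, 7, 8, 9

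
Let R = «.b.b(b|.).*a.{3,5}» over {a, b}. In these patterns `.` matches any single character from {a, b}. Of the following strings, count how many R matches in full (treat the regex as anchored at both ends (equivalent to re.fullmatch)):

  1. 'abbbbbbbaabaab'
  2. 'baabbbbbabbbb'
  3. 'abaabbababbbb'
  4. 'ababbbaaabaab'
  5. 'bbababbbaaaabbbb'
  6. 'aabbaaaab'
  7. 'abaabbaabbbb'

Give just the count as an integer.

1 → match
2 → no match
3 → no match
4 → match
5 → match
6. 'aabbaaaab' → no match
7. 'abaabbaabbbb' → no match
Total matched: 3

3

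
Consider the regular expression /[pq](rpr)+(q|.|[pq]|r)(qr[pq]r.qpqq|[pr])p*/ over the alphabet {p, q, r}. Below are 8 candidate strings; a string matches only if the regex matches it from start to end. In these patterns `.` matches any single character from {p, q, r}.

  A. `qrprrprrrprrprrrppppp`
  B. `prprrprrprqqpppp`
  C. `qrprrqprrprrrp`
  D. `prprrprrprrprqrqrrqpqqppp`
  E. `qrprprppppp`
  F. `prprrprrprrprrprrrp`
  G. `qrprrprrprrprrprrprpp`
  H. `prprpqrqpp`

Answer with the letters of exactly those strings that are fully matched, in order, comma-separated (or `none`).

E, F, G

A → no match
B → no match
C → no match
D → no match
E → match
F → match
G → match
H → no match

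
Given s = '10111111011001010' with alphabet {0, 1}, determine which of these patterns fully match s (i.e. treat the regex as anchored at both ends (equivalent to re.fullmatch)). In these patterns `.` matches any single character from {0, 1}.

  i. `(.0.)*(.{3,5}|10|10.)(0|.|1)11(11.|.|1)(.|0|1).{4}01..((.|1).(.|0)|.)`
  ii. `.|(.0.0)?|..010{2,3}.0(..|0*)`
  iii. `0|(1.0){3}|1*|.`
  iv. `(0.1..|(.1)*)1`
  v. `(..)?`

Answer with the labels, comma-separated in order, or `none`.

i → match
ii → no match
iii → no match
iv → no match — must end with '1'
v → no match

i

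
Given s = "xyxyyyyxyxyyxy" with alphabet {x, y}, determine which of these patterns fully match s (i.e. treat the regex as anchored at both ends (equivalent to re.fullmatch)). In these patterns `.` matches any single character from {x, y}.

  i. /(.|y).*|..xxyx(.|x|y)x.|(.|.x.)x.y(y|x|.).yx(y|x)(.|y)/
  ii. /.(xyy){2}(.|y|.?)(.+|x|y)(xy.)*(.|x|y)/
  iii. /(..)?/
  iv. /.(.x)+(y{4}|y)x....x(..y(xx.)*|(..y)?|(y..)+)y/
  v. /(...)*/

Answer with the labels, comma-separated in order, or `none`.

i → match
ii → no match
iii → no match
iv → match
v → no match

i, iv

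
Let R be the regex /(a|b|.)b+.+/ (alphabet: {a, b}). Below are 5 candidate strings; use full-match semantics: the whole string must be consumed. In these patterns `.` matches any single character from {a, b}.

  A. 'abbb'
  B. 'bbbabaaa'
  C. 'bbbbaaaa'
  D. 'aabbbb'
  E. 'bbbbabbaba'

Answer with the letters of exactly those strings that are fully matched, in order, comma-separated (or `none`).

A, B, C, E

A → match
B → match
C → match
D → no match
E → match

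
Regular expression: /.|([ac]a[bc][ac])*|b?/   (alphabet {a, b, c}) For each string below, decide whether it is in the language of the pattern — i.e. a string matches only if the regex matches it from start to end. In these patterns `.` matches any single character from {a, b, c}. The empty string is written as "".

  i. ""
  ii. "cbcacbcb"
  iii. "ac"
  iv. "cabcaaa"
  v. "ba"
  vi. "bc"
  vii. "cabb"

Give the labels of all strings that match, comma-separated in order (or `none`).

i. "" → match
ii. "cbcacbcb" → no match
iii. "ac" → no match
iv. "cabcaaa" → no match
v. "ba" → no match
vi. "bc" → no match
vii. "cabb" → no match

i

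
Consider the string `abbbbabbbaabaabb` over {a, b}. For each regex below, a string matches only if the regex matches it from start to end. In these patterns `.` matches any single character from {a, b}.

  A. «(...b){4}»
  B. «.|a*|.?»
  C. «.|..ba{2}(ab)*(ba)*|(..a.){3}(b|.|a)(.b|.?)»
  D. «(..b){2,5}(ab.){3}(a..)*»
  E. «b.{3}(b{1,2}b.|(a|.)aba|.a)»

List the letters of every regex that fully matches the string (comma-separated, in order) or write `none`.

A

A → match
B → no match
C → no match
D → no match
E → no match — must start with `b`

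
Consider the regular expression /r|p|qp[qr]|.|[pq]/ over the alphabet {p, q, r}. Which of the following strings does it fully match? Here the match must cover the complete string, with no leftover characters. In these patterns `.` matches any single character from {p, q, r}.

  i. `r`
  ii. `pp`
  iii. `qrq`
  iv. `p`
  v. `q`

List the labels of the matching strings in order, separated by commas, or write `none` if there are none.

i, iv, v

i → match
ii → no match
iii → no match
iv → match
v → match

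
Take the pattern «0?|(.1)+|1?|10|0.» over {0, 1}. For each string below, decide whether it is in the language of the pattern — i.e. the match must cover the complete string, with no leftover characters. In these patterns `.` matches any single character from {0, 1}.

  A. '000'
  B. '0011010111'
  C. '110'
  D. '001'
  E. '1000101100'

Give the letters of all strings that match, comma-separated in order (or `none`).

none

A. '000' → no match
B. '0011010111' → no match
C. '110' → no match
D. '001' → no match
E. '1000101100' → no match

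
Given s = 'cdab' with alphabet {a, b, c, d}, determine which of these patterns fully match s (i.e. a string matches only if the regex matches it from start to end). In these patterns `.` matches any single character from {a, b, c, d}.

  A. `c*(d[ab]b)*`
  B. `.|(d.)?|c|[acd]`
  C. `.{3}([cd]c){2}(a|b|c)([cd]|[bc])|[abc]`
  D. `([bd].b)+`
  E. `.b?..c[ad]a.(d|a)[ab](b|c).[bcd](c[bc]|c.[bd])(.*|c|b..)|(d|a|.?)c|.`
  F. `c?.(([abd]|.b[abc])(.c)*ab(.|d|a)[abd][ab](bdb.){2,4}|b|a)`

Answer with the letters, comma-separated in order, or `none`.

A → match
B → no match
C → no match
D → no match
E → no match
F → no match

A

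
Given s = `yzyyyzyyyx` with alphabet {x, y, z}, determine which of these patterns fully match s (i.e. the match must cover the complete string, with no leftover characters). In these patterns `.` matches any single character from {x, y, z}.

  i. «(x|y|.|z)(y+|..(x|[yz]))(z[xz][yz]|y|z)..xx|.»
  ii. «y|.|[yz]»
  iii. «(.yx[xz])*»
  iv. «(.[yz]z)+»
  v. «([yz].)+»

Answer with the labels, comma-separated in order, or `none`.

i → no match
ii → no match
iii → no match
iv → no match — must end with `z`
v → match

v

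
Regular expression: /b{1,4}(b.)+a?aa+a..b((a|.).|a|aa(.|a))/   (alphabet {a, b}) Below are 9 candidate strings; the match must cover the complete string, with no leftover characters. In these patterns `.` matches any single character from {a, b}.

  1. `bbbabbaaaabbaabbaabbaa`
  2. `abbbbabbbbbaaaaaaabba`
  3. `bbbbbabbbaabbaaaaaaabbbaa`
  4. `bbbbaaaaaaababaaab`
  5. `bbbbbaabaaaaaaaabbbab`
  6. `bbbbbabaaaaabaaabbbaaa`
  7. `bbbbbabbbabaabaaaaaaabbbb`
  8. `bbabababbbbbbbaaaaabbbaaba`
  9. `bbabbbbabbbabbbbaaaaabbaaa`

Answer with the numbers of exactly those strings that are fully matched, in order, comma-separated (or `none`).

none

1 → no match
2 → no match — must start with `b`
3 → no match
4 → no match
5 → no match
6 → no match
7 → no match
8 → no match
9 → no match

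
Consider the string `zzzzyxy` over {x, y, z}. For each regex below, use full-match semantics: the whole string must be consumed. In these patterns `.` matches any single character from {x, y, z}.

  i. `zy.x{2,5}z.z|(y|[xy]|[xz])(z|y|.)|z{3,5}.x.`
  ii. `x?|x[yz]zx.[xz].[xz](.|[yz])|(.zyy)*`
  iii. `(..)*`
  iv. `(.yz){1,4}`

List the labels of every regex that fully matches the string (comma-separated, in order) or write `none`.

i

i → match
ii → no match
iii → no match
iv → no match — must end with `yz`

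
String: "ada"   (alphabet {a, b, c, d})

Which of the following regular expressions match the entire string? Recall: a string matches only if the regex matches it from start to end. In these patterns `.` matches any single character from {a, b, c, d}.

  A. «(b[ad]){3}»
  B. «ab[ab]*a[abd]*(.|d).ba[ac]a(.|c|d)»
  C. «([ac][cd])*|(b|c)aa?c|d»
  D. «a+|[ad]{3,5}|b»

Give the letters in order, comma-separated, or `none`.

A → no match — must start with "b"
B → no match — must start with "ab"
C → no match
D → match

D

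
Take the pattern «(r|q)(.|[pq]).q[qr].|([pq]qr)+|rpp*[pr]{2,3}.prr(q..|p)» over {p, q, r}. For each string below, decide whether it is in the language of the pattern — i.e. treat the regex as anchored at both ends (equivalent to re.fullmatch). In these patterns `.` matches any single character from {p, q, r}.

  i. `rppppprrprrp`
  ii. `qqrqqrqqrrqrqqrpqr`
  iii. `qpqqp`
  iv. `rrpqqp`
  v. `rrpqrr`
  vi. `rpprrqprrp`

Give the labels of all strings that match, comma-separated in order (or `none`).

i → match
ii → no match
iii → no match
iv → match
v → match
vi → match

i, iv, v, vi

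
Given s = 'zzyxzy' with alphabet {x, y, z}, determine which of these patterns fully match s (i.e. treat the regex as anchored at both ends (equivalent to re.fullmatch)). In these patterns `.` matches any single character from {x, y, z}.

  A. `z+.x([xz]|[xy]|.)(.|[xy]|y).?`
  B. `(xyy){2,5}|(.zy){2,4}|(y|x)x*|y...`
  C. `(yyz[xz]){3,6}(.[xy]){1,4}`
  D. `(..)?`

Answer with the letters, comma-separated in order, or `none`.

A → match
B → match
C → no match — must start with 'yyz'
D → no match

A, B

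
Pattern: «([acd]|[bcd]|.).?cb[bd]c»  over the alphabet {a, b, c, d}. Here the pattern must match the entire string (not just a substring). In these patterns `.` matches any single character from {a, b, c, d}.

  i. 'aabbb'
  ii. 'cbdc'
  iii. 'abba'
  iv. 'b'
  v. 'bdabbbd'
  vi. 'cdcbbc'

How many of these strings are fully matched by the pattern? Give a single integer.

1

i → no match — must end with 'c'
ii → no match
iii → no match — must end with 'c'
iv → no match — must end with 'c'
v → no match — must end with 'c'
vi → match
Total matched: 1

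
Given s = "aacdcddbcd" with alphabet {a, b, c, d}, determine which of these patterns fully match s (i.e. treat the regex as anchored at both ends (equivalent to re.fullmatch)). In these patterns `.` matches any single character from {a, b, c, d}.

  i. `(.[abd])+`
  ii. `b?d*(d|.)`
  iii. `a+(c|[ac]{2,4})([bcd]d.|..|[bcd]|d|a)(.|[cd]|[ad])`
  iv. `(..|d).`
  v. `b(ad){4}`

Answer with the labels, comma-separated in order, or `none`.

i → match
ii → no match
iii → no match
iv → no match
v → no match — must start with "bad"

i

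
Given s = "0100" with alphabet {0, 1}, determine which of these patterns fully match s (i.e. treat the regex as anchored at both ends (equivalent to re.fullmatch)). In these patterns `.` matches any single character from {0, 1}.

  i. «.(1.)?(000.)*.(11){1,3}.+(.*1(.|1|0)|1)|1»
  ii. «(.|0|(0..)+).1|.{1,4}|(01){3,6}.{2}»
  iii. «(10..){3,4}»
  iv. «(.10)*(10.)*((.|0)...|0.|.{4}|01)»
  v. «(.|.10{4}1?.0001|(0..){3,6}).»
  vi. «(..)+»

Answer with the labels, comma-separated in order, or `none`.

ii, iv, vi

i → no match
ii → match
iii → no match — must start with "10"
iv → match
v → no match
vi → match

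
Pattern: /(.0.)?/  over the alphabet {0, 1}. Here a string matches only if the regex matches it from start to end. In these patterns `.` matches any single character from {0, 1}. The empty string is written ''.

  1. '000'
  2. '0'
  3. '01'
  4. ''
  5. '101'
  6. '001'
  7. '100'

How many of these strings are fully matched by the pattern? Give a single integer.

5

1 → match
2 → no match
3 → no match
4 → match
5 → match
6 → match
7 → match
Total matched: 5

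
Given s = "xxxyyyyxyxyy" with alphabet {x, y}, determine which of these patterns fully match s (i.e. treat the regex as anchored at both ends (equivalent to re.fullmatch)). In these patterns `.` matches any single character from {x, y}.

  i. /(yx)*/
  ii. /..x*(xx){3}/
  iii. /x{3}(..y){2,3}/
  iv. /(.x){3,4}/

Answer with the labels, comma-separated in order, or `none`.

i → no match
ii → no match — must end with "xx"
iii → match
iv → no match — must end with "x"

iii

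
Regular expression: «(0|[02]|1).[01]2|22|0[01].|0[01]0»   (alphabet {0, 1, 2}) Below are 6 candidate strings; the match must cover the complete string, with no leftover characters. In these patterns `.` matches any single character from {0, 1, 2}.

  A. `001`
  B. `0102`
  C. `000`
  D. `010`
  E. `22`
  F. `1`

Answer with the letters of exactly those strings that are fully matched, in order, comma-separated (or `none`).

A, B, C, D, E

A → match
B → match
C → match
D → match
E → match
F → no match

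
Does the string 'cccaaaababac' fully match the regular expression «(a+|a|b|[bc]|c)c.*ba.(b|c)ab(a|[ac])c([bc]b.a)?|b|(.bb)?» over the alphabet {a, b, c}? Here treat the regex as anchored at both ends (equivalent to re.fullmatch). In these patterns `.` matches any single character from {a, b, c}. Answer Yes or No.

No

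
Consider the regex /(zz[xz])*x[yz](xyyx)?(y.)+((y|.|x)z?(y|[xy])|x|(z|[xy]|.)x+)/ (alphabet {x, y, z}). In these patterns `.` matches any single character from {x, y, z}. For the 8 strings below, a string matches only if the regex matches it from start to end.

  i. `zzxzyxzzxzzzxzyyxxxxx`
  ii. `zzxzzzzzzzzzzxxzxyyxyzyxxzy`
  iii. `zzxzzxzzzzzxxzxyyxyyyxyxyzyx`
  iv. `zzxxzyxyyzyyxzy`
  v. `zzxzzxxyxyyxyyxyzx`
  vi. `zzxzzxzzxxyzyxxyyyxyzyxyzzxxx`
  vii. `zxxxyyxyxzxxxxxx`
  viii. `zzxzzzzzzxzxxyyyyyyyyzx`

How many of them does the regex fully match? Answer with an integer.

i → no match
ii → no match
iii → match
iv → no match
v → no match
vi → no match
vii → no match
viii → no match
Total matched: 1

1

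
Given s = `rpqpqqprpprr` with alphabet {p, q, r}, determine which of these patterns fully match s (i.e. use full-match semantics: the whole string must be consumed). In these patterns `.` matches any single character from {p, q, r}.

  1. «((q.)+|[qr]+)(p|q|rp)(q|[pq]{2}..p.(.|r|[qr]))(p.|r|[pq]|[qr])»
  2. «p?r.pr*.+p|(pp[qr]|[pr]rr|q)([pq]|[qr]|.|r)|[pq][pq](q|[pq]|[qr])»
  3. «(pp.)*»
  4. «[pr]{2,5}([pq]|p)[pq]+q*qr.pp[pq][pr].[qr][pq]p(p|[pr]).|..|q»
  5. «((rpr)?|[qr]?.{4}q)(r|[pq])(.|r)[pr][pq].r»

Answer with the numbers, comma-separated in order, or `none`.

1 → no match
2 → no match
3 → no match
4 → no match
5 → match

5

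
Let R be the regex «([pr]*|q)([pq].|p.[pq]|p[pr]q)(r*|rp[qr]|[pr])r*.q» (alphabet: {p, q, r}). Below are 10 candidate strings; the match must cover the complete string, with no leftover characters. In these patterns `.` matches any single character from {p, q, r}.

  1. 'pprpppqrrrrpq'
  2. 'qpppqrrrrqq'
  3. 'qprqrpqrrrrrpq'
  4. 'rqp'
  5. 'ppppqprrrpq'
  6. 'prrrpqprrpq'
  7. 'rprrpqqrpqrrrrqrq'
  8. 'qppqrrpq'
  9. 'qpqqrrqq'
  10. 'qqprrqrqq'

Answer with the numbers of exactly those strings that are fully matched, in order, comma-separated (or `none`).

1 → match
2 → no match
3 → match
4 → no match — must end with 'q'
5 → match
6 → match
7 → no match
8 → match
9 → match
10 → no match

1, 3, 5, 6, 8, 9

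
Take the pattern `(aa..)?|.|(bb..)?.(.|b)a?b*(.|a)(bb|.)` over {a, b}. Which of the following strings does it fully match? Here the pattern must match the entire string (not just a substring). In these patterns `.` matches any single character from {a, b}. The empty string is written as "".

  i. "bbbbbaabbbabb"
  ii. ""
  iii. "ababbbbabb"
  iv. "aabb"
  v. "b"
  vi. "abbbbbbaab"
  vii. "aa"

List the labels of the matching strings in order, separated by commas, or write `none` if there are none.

i → match
ii → match
iii → match
iv → match
v → match
vi → no match
vii → no match

i, ii, iii, iv, v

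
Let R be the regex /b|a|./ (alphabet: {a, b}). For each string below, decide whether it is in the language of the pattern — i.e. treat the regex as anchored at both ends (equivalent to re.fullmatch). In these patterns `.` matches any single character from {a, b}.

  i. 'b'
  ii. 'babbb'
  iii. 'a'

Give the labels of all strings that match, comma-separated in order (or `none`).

i, iii

i → match
ii → no match
iii → match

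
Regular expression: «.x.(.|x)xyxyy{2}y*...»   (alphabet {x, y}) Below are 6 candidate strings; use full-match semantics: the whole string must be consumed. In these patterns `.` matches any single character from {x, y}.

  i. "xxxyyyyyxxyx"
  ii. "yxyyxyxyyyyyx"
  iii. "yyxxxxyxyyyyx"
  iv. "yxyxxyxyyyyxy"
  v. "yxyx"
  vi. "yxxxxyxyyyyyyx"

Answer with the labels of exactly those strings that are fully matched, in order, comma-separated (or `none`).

i → no match
ii → match
iii → no match
iv → match
v → no match
vi → match

ii, iv, vi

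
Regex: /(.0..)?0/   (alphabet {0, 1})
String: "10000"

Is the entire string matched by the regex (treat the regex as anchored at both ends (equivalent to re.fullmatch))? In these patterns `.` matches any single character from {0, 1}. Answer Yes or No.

Yes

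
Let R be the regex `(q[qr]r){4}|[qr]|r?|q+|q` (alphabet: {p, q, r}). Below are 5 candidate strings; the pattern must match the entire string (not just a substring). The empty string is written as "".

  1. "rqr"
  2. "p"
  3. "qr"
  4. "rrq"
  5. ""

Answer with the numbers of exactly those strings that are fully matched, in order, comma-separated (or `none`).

1. "rqr" → no match
2. "p" → no match
3. "qr" → no match
4. "rrq" → no match
5. "" → match

5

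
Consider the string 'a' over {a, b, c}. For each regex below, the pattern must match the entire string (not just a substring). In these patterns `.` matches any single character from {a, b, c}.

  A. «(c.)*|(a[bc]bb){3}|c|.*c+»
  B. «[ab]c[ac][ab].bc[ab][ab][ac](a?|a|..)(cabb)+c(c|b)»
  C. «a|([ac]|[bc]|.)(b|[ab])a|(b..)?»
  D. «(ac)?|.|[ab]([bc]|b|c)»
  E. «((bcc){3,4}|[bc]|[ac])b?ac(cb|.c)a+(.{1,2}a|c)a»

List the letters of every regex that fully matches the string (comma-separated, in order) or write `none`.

C, D

A → no match
B → no match
C → match
D → match
E → no match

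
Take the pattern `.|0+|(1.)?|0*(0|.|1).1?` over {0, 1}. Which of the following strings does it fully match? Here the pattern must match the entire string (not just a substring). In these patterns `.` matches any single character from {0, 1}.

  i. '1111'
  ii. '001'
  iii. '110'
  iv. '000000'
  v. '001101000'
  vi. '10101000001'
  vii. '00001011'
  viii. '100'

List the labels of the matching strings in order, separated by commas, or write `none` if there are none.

ii, iv

i → no match
ii → match
iii → no match
iv → match
v → no match
vi → no match
vii → no match
viii → no match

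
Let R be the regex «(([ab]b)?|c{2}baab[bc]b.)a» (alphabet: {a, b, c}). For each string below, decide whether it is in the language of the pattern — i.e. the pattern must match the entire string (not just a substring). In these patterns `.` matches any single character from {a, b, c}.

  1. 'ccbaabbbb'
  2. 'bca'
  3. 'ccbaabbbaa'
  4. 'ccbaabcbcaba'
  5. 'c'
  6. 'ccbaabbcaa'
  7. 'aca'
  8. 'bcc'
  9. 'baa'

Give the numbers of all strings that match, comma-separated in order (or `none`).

1 → no match — must end with 'a'
2 → no match
3 → match
4 → no match
5 → no match — must end with 'a'
6 → no match
7 → no match
8 → no match — must end with 'a'
9 → no match

3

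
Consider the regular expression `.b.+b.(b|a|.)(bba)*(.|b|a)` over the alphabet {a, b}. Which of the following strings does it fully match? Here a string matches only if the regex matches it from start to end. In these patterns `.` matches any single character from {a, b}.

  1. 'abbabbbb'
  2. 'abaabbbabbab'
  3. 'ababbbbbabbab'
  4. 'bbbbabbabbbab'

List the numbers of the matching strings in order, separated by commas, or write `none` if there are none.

1 → match
2 → match
3 → match
4 → match

1, 2, 3, 4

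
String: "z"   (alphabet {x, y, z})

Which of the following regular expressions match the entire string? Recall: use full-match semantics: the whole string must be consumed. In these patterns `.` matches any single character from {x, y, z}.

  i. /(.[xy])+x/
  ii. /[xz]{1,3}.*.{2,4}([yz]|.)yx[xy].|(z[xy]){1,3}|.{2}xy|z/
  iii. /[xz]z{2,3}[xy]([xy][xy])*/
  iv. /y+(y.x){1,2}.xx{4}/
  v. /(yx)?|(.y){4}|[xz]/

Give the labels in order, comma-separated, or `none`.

ii, v

i → no match — must end with "x"
ii → match
iii → no match
iv → no match — must start with "y"
v → match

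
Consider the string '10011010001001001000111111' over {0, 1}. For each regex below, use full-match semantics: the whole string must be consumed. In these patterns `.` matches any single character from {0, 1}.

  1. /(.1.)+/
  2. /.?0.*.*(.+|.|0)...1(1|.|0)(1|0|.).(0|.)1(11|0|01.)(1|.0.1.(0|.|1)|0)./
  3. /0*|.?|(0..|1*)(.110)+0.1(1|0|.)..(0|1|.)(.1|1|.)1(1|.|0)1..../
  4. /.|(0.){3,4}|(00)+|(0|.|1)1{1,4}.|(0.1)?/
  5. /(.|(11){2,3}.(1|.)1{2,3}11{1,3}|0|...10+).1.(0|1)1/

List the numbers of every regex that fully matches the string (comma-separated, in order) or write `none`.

1 → no match
2 → match
3 → no match
4 → no match
5 → no match

2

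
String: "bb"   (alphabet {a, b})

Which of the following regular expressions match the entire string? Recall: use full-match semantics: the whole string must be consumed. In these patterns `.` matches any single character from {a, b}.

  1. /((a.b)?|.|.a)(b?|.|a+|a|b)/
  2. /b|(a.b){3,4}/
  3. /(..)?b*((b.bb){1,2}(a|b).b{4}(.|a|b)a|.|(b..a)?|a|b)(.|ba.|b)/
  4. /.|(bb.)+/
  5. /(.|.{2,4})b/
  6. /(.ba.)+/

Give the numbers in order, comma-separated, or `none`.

1, 3, 5

1 → match
2 → no match
3 → match
4 → no match
5 → match
6 → no match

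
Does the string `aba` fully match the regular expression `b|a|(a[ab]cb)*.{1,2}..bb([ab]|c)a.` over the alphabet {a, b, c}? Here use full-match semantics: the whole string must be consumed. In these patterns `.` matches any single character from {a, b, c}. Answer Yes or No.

No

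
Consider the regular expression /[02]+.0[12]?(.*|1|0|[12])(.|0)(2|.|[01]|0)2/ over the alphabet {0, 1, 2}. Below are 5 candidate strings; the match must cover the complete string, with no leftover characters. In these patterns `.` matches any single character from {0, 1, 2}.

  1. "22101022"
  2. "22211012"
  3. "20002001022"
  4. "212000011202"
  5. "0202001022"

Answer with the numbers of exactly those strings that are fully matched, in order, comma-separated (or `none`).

1 → match
2 → no match
3 → match
4 → no match
5 → match

1, 3, 5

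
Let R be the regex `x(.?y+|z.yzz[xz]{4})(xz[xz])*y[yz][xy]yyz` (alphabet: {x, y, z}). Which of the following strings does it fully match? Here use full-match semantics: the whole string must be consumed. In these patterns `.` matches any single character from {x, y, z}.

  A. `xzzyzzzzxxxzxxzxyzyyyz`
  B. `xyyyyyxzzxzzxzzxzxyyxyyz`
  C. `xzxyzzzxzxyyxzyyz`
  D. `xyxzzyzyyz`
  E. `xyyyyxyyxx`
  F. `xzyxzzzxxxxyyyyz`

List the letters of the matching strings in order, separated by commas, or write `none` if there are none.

A → match
B → match
C → no match
D. `xyxzzyzyyz` → no match
E. `xyyyyxyyxx` → no match — must end with `yyz`
F → no match

A, B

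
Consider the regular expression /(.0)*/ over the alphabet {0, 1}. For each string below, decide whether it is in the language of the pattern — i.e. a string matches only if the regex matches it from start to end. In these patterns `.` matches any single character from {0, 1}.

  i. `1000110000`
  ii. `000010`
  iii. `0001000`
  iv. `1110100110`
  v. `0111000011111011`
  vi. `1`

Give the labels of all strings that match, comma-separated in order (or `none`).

i. `1000110000` → no match
ii. `000010` → match
iii. `0001000` → no match
iv. `1110100110` → no match
v → no match
vi. `1` → no match

ii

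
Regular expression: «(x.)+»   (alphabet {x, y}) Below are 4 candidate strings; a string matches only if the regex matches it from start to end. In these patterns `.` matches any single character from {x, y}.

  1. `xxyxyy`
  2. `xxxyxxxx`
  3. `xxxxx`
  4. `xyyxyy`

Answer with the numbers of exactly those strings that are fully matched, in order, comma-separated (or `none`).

1 → no match
2 → match
3 → no match
4 → no match

2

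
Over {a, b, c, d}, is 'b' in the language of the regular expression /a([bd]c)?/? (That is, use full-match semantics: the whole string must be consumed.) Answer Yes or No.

No

Every match must start with 'a', but 'b' does not.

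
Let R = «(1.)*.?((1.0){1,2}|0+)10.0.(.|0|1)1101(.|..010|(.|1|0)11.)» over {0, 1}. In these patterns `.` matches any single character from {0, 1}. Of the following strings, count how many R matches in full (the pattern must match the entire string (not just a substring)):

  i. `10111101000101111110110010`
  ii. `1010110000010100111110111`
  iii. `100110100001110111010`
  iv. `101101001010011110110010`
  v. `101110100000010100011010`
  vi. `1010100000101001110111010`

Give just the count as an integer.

3

i → no match
ii → no match
iii → match
iv → no match
v → match
vi → match
Total matched: 3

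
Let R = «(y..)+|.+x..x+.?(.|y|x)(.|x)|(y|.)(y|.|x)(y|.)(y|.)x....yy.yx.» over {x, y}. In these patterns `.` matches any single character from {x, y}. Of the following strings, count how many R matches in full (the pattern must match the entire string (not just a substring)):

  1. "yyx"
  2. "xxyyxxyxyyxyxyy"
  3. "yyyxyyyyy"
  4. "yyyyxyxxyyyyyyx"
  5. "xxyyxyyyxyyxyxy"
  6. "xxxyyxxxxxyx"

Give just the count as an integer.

1 → match
2 → no match
3 → no match
4 → no match
5 → match
6 → match
Total matched: 3

3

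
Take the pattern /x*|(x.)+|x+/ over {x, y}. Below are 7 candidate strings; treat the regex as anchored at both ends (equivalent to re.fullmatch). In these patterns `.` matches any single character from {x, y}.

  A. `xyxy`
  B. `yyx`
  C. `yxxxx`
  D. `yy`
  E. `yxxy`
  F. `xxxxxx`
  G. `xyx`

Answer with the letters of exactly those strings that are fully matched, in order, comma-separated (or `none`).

A, F

A → match
B → no match
C → no match
D → no match
E → no match
F → match
G → no match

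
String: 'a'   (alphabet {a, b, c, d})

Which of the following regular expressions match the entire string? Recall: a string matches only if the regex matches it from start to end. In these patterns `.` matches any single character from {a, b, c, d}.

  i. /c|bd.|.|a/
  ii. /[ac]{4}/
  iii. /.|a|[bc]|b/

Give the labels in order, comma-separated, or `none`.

i → match
ii → no match
iii → match

i, iii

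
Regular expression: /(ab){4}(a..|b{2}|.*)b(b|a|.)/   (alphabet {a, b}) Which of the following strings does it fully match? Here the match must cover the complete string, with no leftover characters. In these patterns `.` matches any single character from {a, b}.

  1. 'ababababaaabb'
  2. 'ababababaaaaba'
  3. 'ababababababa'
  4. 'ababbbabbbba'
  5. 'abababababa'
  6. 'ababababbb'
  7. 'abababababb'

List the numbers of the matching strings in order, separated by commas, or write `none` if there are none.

1, 2, 3, 5, 6, 7

1 → match
2 → match
3 → match
4 → no match
5 → match
6 → match
7 → match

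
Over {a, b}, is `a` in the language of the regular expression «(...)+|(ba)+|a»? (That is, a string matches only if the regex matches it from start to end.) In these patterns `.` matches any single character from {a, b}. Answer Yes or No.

Yes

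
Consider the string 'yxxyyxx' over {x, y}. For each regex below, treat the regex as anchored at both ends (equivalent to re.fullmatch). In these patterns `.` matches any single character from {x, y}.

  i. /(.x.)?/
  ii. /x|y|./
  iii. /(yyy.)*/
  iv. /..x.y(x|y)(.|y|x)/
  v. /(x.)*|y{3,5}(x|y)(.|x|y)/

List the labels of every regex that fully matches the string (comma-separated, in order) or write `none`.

iv

i → no match
ii → no match
iii → no match
iv → match
v → no match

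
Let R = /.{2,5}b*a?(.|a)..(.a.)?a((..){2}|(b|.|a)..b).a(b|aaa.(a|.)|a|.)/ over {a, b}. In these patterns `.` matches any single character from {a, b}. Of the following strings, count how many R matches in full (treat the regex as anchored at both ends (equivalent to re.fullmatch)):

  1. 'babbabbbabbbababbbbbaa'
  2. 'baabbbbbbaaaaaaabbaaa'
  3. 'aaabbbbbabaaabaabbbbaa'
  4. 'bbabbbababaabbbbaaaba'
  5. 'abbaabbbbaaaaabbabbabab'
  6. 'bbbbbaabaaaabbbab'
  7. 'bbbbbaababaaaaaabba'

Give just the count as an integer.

4

1 → match
2 → match
3 → match
4 → no match
5 → no match
6 → match
7 → no match
Total matched: 4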